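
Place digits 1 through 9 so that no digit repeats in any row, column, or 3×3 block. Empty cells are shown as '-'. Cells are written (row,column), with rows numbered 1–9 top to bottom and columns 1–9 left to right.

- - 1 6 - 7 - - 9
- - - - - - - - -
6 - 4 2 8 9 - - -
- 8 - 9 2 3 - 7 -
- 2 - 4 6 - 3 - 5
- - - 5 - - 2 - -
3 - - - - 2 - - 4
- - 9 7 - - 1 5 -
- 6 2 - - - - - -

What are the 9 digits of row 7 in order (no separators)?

(5,3) = 7: row 5 has {2,3,4,5,6}; col 3 has {1,2,4,9}; box has {2,8} → only 7 remains.
(8,2) = 4: row 8 has {1,5,7,9}; col 2 has {2,6,8}; box has {2,3,6,9} → only 4 remains.
(8,5) = 3: row 8 has {1,4,5,7,9}; col 5 has {2,6,8}; box has {2,7} → only 3 remains.
(8,1) = 8: row 8 has {1,3,4,5,7,9}; col 1 has {3,6}; box has {2,3,4,6,9} → only 8 remains.
(8,6) = 6: row 8 has {1,3,4,5,7,8,9}; col 6 has {2,3,7,9}; box has {2,3,7} → only 6 remains.
(8,9) = 2: row 8 has {1,3,4,5,6,7,8,9}; col 9 has {4,5,9}; box has {1,4,5} → only 2 remains.
(7,3) = 5: row 7 has {2,3,4}; col 3 has {1,2,4,7,9}; box has {2,3,4,6,8,9} → only 5 remains.
(4,3) = 6: row 4 has {2,3,7,8,9}; col 3 has {1,2,4,5,7,9}; box has {2,7,8} → only 6 remains.
(4,7) = 4: row 4 has {2,3,6,7,8,9}; col 7 has {1,2,3}; box has {2,3,5,7} → only 4 remains.
(4,9) = 1: row 4 has {2,3,4,6,7,8,9}; col 9 has {2,4,5,9}; box has {2,3,4,5,7} → only 1 remains.
(6,3) = 3: row 6 has {2,5}; col 3 has {1,2,4,5,6,7,9}; box has {2,6,7,8} → only 3 remains.
(2,3) = 8: row 2 has {}; col 3 has {1,2,3,4,5,6,7,9}; box has {1,4,6} → only 8 remains.
(4,1) = 5: row 4 has {1,2,3,4,6,7,8,9}; col 1 has {3,6,8}; box has {2,3,6,7,8} → only 5 remains.
(1,1) = 2: row 1 has {1,6,7,9}; col 1 has {3,5,6,8}; box has {1,4,6,8} → only 2 remains.
(2,8) = 2: in row 2, 2 can only go here (every other open cell in that row sees a 2).
(3,8) = 1: in row 3, 1 can only go here (every other open cell in that row sees a 1).
(6,1) = 4: in row 6, 4 can only go here (every other open cell in that row sees a 4).
(6,5) = 7: in row 6, 7 can only go here (every other open cell in that row sees a 7).
(2,4) = 3: in column 4, 3 can only go here (every other open cell in that column sees a 3).
(1,8) = 4: in column 8, 4 can only go here (every other open cell in that column sees a 4).
(1,5) = 5: row 1 has {1,2,4,6,7,9}; col 5 has {2,3,6,7,8}; box has {2,3,6,7,8,9} → only 5 remains.
(1,7) = 8: row 1 has {1,2,4,5,6,7,9}; col 7 has {1,2,3,4}; box has {1,2,4,9} → only 8 remains.
(1,2) = 3: row 1 has {1,2,4,5,6,7,8,9}; col 2 has {2,4,6,8}; box has {1,2,4,6,8} → only 3 remains.
(3,9) = 3: in row 3, 3 can only go here (every other open cell in that row sees a 3).
(9,8) = 3: in row 9, 3 can only go here (every other open cell in that row sees a 3).
(9,6) = 5: in row 9, 5 can only go here (every other open cell in that row sees a 5).
(9,5) = 4: in row 9, 4 can only go here (every other open cell in that row sees a 4).
(2,5) = 1: row 2 has {2,3,8}; col 5 has {2,3,4,5,6,7,8}; box has {2,3,5,6,7,8,9} → only 1 remains.
(2,6) = 4: row 2 has {1,2,3,8}; col 6 has {2,3,5,6,7,9}; box has {1,2,3,5,6,7,8,9} → only 4 remains.
(7,5) = 9: row 7 has {2,3,4,5}; col 5 has {1,2,3,4,5,6,7,8}; box has {2,3,4,5,6,7} → only 9 remains.
(9,7) = 9: in row 9, 9 can only go here (every other open cell in that row sees a 9).
Singles propagation stalls; (7,7) is still open with candidates {6,7}.
  Try (7,7) = 6: this forces (7,8)=8, (9,9)=7, (2,9)=6, (5,8)=9, (6,8)=6, (6,9)=8, (7,4)=1, (9,1)=1; then (5,1) has no candidate left — contradiction.
So (7,7) = 7.
(3,7) = 5 (sole candidate).
(7,2) = 1: row 7 has {2,3,4,5,7,9}; col 2 has {2,3,4,6,8}; box has {2,3,4,5,6,8,9} → only 1 remains.
(7,4) = 8: row 7 has {1,2,3,4,5,7,9}; col 4 has {2,3,4,5,6,7,9}; box has {2,3,4,5,6,7,9} → only 8 remains.
(7,8) = 6: row 7 has {1,2,3,4,5,7,8,9}; col 8 has {1,2,3,4,5,7}; box has {1,2,3,4,5,7,9} → only 6 remains.

315892764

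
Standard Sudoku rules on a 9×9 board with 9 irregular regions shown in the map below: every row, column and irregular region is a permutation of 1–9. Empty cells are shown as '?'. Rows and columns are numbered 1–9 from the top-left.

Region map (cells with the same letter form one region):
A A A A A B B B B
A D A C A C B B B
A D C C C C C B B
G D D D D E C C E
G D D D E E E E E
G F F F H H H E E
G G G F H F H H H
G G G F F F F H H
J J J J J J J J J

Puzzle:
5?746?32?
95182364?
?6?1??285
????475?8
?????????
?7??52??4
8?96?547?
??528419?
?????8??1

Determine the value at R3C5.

R1C2 = 8: row 1 has {2,3,4,5,6,7}; col 2 has {5,6,7}; region has {1,2,4,5,6,7,9} → only 8 remains.
R1C9 = 9: row 1 has {2,3,4,5,6,7,8}; col 9 has {1,4,5,8}; region has {2,3,4,5,6,8} → only 9 remains.
R2C9 = 7: row 2 has {1,2,3,4,5,6,8,9}; col 9 has {1,4,5,8,9}; region has {2,3,4,5,6,8,9} → only 7 remains.
R3C1 = 3: row 3 has {1,2,5,6,8}; col 1 has {5,8,9}; region has {1,2,4,5,6,7,8,9} → only 3 remains.
R3C3 = 4: row 3 has {1,2,3,5,6,8}; col 3 has {1,5,7,9}; region has {1,2,3,5,8} → only 4 remains.
R3C6 = 9: row 3 has {1,2,3,4,5,6,8}; col 6 has {2,3,4,5,7,8}; region has {1,2,3,4,5,8} → only 9 remains.
R4C8 = 6: row 4 has {4,5,7,8}; col 8 has {2,4,7,8,9}; region has {1,2,3,4,5,8,9} → only 6 remains.
R5C7 = 9: row 5 has {}; col 7 has {1,2,3,4,5,6}; region has {4,7,8} → only 9 remains.
R6C3 = 3: row 6 has {2,4,5,7}; col 3 has {1,4,5,7,9}; region has {1,2,4,5,6,7,8} → only 3 remains.
R6C4 = 9: row 6 has {2,3,4,5,7}; col 4 has {1,2,4,6,8}; region has {1,2,3,4,5,6,7,8} → only 9 remains.
R6C7 = 8: row 6 has {2,3,4,5,7,9}; col 7 has {1,2,3,4,5,6,9}; region has {2,4,5,7,9} → only 8 remains.
R6C8 = 1: row 6 has {2,3,4,5,7,8,9}; col 8 has {2,4,6,7,8,9}; region has {4,7,8,9} → only 1 remains.
R7C9 = 3: row 7 has {4,5,6,7,8,9}; col 9 has {1,4,5,7,8,9}; region has {2,4,5,7,8,9} → only 3 remains.
R8C2 = 3: row 8 has {1,2,4,5,8,9}; col 2 has {5,6,7,8}; region has {5,8,9} → only 3 remains.
R8C9 = 6: row 8 has {1,2,3,4,5,8,9}; col 9 has {1,3,4,5,7,8,9}; region has {2,3,4,5,7,8,9} → only 6 remains.
R9C7 = 7: row 9 has {1,8}; col 7 has {1,2,3,4,5,6,8,9}; region has {1,8} → only 7 remains.
R1C6 = 1: row 1 has {2,3,4,5,6,7,8,9}; col 6 has {2,3,4,5,7,8,9}; region has {2,3,4,5,6,7,8,9} → only 1 remains.
R3C5 = 7: row 3 has {1,2,3,4,5,6,8,9}; col 5 has {2,4,5,6,8}; region has {1,2,3,4,5,6,8,9} → only 7 remains.

7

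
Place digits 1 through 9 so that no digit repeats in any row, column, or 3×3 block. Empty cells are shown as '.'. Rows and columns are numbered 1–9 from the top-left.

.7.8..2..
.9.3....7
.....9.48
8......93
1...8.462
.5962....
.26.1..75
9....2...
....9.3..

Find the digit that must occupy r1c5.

5

r5c2 = 3 (sole candidate).
r5c3 = 7 (sole candidate).
r5c6 = 5 (sole candidate).
r6c1 = 4 (sole candidate).
r6c9 = 1 (sole candidate).
r7c1 = 3 (sole candidate).
r7c4 = 4 (sole candidate).
r7c6 = 8 (sole candidate).
r7c7 = 9 (sole candidate).
r4c2 = 6 (sole candidate).
r4c3 = 2 (sole candidate).
r5c4 = 9 (sole candidate).
r6c8 = 8 (sole candidate).
r8c8 = 1 (sole candidate).
r9c8 = 2 (sole candidate).
r2c8 = 5 (sole candidate).
r3c2 = 1 (sole candidate).
r3c7 = 6 (sole candidate).
r6c7 = 7 (sole candidate).
r8c7 = 8 (sole candidate).
r1c8 = 3 (sole candidate).
r1c9 = 9 (sole candidate).
r2c7 = 1 (sole candidate).
r4c7 = 5 (sole candidate).
r6c6 = 3 (sole candidate).
r8c2 = 4 (sole candidate).
r8c3 = 5 (sole candidate).
r8c4 = 7 (sole candidate).
r8c9 = 6 (sole candidate).
r9c1 = 7 (sole candidate).
r9c2 = 8 (sole candidate).
r9c3 = 1 (sole candidate).
r9c4 = 5 (sole candidate).
r9c6 = 6 (sole candidate).
r9c9 = 4 (sole candidate).
r1c3 = 4 (sole candidate).
r1c6 = 1 (sole candidate).
r2c3 = 8 (sole candidate).
r2c6 = 4 (sole candidate).
r3c3 = 3 (sole candidate).
r3c4 = 2 (sole candidate).
r4c4 = 1 (sole candidate).
r4c6 = 7 (sole candidate).
r8c5 = 3 (sole candidate).
r2c5 = 6 (sole candidate).
r3c1 = 5 (sole candidate).
r3c5 = 7 (sole candidate).
r4c5 = 4 (sole candidate).
r1c1 = 6 (sole candidate).
r1c5 = 5: row 1 has {1,2,3,4,6,7,8,9}; col 5 has {1,2,3,4,6,7,8,9}; box has {1,2,3,4,6,7,8,9} → only 5 remains.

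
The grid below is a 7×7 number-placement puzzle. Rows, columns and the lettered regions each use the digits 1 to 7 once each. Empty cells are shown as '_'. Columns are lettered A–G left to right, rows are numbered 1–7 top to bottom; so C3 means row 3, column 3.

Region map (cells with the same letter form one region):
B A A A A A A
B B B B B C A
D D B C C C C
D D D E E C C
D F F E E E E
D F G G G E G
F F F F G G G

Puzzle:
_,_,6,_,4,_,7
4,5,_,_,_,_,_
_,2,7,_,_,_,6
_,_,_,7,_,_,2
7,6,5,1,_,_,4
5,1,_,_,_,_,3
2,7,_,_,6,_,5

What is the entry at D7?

3

B1 = 3 (sole candidate).
G2 = 1 (sole candidate).
B4 = 4 (sole candidate).
A1 = 1 (sole candidate).
A3 = 3 (sole candidate).
A4 = 6 (sole candidate).
C4 = 1 (sole candidate).
D2 = 6 (hidden single in row 2).
F2 = 7 (hidden single in row 2).
F6 = 6 (hidden single in row 6).
E6 = 7 (hidden single in row 6).
F7 = 1 (hidden single in row 7).
E3 = 1 (hidden single in row 3).
D7 = 3: in column 4, 3 can only go here (every other open cell in that column sees a 3).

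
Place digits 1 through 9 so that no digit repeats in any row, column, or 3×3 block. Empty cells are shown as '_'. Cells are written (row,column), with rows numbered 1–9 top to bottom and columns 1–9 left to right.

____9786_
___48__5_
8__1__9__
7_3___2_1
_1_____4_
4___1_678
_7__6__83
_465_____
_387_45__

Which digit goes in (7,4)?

9

(4,8) = 9: row 4 has {1,2,3,7}; col 8 has {4,5,6,7,8}; box has {1,2,4,6,7,8} → only 9 remains.
(5,7) = 3: row 5 has {1,4}; col 7 has {2,5,6,8,9}; box has {1,2,4,6,7,8,9} → only 3 remains.
(5,9) = 5: row 5 has {1,3,4}; col 9 has {1,3,8}; box has {1,2,3,4,6,7,8,9} → only 5 remains.
(9,5) = 2: row 9 has {3,4,5,7,8}; col 5 has {1,6,8,9}; box has {4,5,6,7} → only 2 remains.
(9,8) = 1: row 9 has {2,3,4,5,7,8}; col 8 has {4,5,6,7,8,9}; box has {3,5,8} → only 1 remains.
(5,5) = 7: row 5 has {1,3,4,5}; col 5 has {1,2,6,8,9}; box has {1} → only 7 remains.
(7,4) = 9: row 7 has {3,6,7,8}; col 4 has {1,4,5,7}; box has {2,4,5,6,7} → only 9 remains.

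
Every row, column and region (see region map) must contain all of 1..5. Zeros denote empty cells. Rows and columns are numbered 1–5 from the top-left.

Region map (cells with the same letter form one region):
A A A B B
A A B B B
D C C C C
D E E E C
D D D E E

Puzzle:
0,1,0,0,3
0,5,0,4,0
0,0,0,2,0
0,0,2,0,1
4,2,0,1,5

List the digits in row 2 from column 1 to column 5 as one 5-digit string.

row 1, column 1 = 2 (sole candidate).
row 1, column 3 = 4 (sole candidate).
row 1, column 4 = 5 (sole candidate).
row 2, column 1 = 3: row 2 has {4,5}; col 1 has {2,4}; region has {1,2,4,5} → only 3 remains.
row 2, column 3 = 1: row 2 has {3,4,5}; col 3 has {2,4}; region has {3,4,5} → only 1 remains.
row 2, column 5 = 2: row 2 has {1,3,4,5}; col 5 has {1,3,5}; region has {1,3,4,5} → only 2 remains.

35142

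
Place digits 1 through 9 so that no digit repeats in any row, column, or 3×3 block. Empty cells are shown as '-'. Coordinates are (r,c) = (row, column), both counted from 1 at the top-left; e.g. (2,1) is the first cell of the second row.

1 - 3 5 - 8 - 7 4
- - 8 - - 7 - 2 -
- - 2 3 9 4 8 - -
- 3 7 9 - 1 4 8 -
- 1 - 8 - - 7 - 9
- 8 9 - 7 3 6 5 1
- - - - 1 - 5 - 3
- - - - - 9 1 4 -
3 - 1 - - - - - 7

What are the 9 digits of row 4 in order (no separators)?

(1,7) = 9 (sole candidate).
(2,5) = 6 (sole candidate).
(2,7) = 3 (sole candidate).
(2,9) = 5 (sole candidate).
(3,9) = 6 (sole candidate).
(4,9) = 2: row 4 has {1,3,4,7,8,9}; col 9 has {1,3,4,5,6,7,9}; box has {1,4,5,6,7,8,9} → only 2 remains.
(5,8) = 3 (sole candidate).
(8,9) = 8 (sole candidate).
(9,7) = 2 (sole candidate).
(1,2) = 6 (sole candidate).
(1,5) = 2 (sole candidate).
(2,4) = 1 (sole candidate).
(3,8) = 1 (sole candidate).
(4,5) = 5: row 4 has {1,2,3,4,7,8,9}; col 5 has {1,2,6,7,9}; box has {1,3,7,8,9} → only 5 remains.
(5,5) = 4 (sole candidate).
(6,4) = 2 (sole candidate).
(8,5) = 3 (sole candidate).
(9,5) = 8 (sole candidate).
(4,1) = 6: row 4 has {1,2,3,4,5,7,8,9}; col 1 has {1,3}; box has {1,3,7,8,9} → only 6 remains.

637951482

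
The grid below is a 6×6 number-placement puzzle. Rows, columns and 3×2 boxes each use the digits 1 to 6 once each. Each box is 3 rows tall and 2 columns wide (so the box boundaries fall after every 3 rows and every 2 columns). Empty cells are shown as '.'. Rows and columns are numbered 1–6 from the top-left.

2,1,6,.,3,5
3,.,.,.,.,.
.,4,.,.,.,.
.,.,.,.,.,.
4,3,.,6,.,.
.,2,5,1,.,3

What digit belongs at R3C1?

R1C4 = 4: row 1 has {1,2,3,5,6}; col 4 has {1,6}; box has {6} → only 4 remains.
R5C3 = 2: row 5 has {3,4,6}; col 3 has {5,6}; box has {1,5,6} → only 2 remains.
R5C6 = 1: row 5 has {2,3,4,6}; col 6 has {3,5}; box has {3} → only 1 remains.
R6C1 = 6: row 6 has {1,2,3,5}; col 1 has {2,3,4}; box has {2,3,4} → only 6 remains.
R6C5 = 4: row 6 has {1,2,3,5,6}; col 5 has {3}; box has {1,3} → only 4 remains.
R2C3 = 1: row 2 has {3}; col 3 has {2,5,6}; box has {4,6} → only 1 remains.
R3C1 = 5: row 3 has {4}; col 1 has {2,3,4,6}; box has {1,2,3,4} → only 5 remains.

5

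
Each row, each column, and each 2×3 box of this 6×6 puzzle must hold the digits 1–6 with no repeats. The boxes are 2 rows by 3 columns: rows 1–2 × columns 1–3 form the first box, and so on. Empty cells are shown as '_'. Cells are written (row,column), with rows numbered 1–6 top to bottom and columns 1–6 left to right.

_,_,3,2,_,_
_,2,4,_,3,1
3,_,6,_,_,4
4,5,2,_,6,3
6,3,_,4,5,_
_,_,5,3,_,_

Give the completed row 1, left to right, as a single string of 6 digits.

(1,5) = 4: row 1 has {2,3}; col 5 has {3,5,6}; box has {1,2,3} → only 4 remains.
(2,1) = 5 (sole candidate).
(2,4) = 6 (sole candidate).
(3,2) = 1 (sole candidate).
(3,4) = 5 (sole candidate).
(3,5) = 2 (sole candidate).
(4,4) = 1 (sole candidate).
(5,3) = 1 (sole candidate).
(5,6) = 2 (sole candidate).
(6,1) = 2 (sole candidate).
(6,2) = 4 (sole candidate).
(6,5) = 1 (sole candidate).
(6,6) = 6 (sole candidate).
(1,1) = 1: row 1 has {2,3,4}; col 1 has {2,3,4,5,6}; box has {2,3,4,5} → only 1 remains.
(1,2) = 6: row 1 has {1,2,3,4}; col 2 has {1,2,3,4,5}; box has {1,2,3,4,5} → only 6 remains.
(1,6) = 5: row 1 has {1,2,3,4,6}; col 6 has {1,2,3,4,6}; box has {1,2,3,4,6} → only 5 remains.

163245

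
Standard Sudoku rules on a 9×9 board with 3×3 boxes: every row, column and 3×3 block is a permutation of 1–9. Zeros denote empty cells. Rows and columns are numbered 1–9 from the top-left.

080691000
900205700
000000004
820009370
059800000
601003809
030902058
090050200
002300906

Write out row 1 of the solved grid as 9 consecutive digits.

487691523

row 1, column 7 = 5: row 1 has {1,6,8,9}; col 7 has {2,3,7,8,9}; box has {4,7} → only 5 remains.
row 3, column 4 = 7 (sole candidate).
row 3, column 6 = 8 (sole candidate).
row 4, column 3 = 4 (sole candidate).
row 6, column 2 = 7 (sole candidate).
row 3, column 5 = 3 (sole candidate).
row 5, column 1 = 3 (sole candidate).
row 2, column 5 = 4 (sole candidate).
row 6, column 5 = 2 (sole candidate).
row 6, column 8 = 4 (sole candidate).
row 9, column 8 = 1 (sole candidate).
row 6, column 4 = 5 (sole candidate).
row 7, column 7 = 4 (sole candidate).
row 8, column 8 = 3 (sole candidate).
row 8, column 9 = 7 (sole candidate).
row 9, column 2 = 4 (sole candidate).
row 9, column 6 = 7 (sole candidate).
row 1, column 8 = 2: row 1 has {1,5,6,8,9}; col 8 has {1,3,4,5,7}; box has {4,5,7} → only 2 remains.
row 1, column 9 = 3: row 1 has {1,2,5,6,8,9}; col 9 has {4,6,7,8,9}; box has {2,4,5,7} → only 3 remains.
row 2, column 9 = 1 (sole candidate).
row 3, column 7 = 6 (sole candidate).
row 3, column 8 = 9 (sole candidate).
row 4, column 4 = 1 (sole candidate).
row 4, column 5 = 6 (sole candidate).
row 4, column 9 = 5 (sole candidate).
row 5, column 5 = 7 (sole candidate).
row 5, column 6 = 4 (sole candidate).
row 5, column 7 = 1 (sole candidate).
row 5, column 8 = 6 (sole candidate).
row 5, column 9 = 2 (sole candidate).
row 7, column 5 = 1 (sole candidate).
row 8, column 1 = 1 (sole candidate).
row 8, column 4 = 4 (sole candidate).
row 8, column 6 = 6 (sole candidate).
row 9, column 1 = 5 (sole candidate).
row 9, column 5 = 8 (sole candidate).
row 1, column 3 = 7: row 1 has {1,2,3,5,6,8,9}; col 3 has {1,2,4,9}; box has {8,9} → only 7 remains.
row 2, column 2 = 6 (sole candidate).
row 2, column 3 = 3 (sole candidate).
row 2, column 8 = 8 (sole candidate).
row 3, column 1 = 2 (sole candidate).
row 3, column 2 = 1 (sole candidate).
row 3, column 3 = 5 (sole candidate).
row 7, column 1 = 7 (sole candidate).
row 7, column 3 = 6 (sole candidate).
row 8, column 3 = 8 (sole candidate).
row 1, column 1 = 4: row 1 has {1,2,3,5,6,7,8,9}; col 1 has {1,2,3,5,6,7,8,9}; box has {1,2,3,5,6,7,8,9} → only 4 remains.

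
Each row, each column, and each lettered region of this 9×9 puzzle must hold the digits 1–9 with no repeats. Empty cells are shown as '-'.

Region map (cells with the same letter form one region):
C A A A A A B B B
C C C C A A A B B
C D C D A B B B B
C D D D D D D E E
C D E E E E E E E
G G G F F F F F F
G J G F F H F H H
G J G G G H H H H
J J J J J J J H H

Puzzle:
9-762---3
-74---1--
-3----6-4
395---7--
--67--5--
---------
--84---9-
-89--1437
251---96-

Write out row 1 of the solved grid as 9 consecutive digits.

947625813

r1c2 = 4: row 1 has {2,3,6,7,9}; col 2 has {3,5,7,8,9}; region has {1,2,6,7} → only 4 remains.
r1c7 = 8: row 1 has {2,3,4,6,7,9}; col 7 has {1,4,5,6,7,9}; region has {3,4,6} → only 8 remains.
r3c3 = 2 (sole candidate).
r6c3 = 3 (sole candidate).
r6c7 = 2 (sole candidate).
r7c2 = 6 (sole candidate).
r7c7 = 3 (sole candidate).
r9c4 = 3 (sole candidate).
r9c9 = 8 (sole candidate).
r1c6 = 5: row 1 has {2,3,4,6,7,8,9}; col 6 has {1}; region has {1,2,4,6,7} → only 5 remains.
r1c8 = 1: row 1 has {2,3,4,5,6,7,8,9}; col 8 has {3,6,9}; region has {3,4,6,8} → only 1 remains.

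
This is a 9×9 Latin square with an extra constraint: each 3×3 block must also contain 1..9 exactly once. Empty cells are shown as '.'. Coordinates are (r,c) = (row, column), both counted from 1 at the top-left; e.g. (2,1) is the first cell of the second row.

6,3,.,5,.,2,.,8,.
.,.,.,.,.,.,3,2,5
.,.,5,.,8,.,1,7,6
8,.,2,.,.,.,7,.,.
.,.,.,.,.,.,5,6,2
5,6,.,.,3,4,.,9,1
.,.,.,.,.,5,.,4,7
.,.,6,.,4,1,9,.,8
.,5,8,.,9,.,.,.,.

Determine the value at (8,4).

(1,7) = 4: row 1 has {2,3,5,6,8}; col 7 has {1,3,5,7,9}; box has {1,2,3,5,6,7,8} → only 4 remains.
(1,9) = 9: row 1 has {2,3,4,5,6,8}; col 9 has {1,2,5,6,7,8}; box has {1,2,3,4,5,6,7,8} → only 9 remains.
(4,8) = 3: row 4 has {2,7,8}; col 8 has {2,4,6,7,8,9}; box has {1,2,5,6,7,9} → only 3 remains.
(4,9) = 4: row 4 has {2,3,7,8}; col 9 has {1,2,5,6,7,8,9}; box has {1,2,3,5,6,7,9} → only 4 remains.
(6,3) = 7: row 6 has {1,3,4,5,6,9}; col 3 has {2,5,6,8}; box has {2,5,6,8} → only 7 remains.
(6,7) = 8: row 6 has {1,3,4,5,6,7,9}; col 7 has {1,3,4,5,7,9}; box has {1,2,3,4,5,6,7,9} → only 8 remains.
(8,8) = 5: row 8 has {1,4,6,8,9}; col 8 has {2,3,4,6,7,8,9}; box has {4,7,8,9} → only 5 remains.
(9,8) = 1: row 9 has {5,8,9}; col 8 has {2,3,4,5,6,7,8,9}; box has {4,5,7,8,9} → only 1 remains.
(9,9) = 3: row 9 has {1,5,8,9}; col 9 has {1,2,4,5,6,7,8,9}; box has {1,4,5,7,8,9} → only 3 remains.
(1,3) = 1: row 1 has {2,3,4,5,6,8,9}; col 3 has {2,5,6,7,8}; box has {3,5,6} → only 1 remains.
(1,5) = 7: row 1 has {1,2,3,4,5,6,8,9}; col 5 has {3,4,8,9}; box has {2,5,8} → only 7 remains.
(5,5) = 1: row 5 has {2,5,6}; col 5 has {3,4,7,8,9}; box has {3,4} → only 1 remains.
(6,4) = 2: row 6 has {1,3,4,5,6,7,8,9}; col 4 has {5}; box has {1,3,4} → only 2 remains.
(2,5) = 6: row 2 has {2,3,5}; col 5 has {1,3,4,7,8,9}; box has {2,5,7,8} → only 6 remains.
(2,6) = 9: row 2 has {2,3,5,6}; col 6 has {1,2,4,5}; box has {2,5,6,7,8} → only 9 remains.
(3,6) = 3: row 3 has {1,5,6,7,8}; col 6 has {1,2,4,5,9}; box has {2,5,6,7,8,9} → only 3 remains.
(4,5) = 5: row 4 has {2,3,4,7,8}; col 5 has {1,3,4,6,7,8,9}; box has {1,2,3,4} → only 5 remains.
(4,6) = 6: row 4 has {2,3,4,5,7,8}; col 6 has {1,2,3,4,5,9}; box has {1,2,3,4,5} → only 6 remains.
(7,5) = 2: row 7 has {4,5,7}; col 5 has {1,3,4,5,6,7,8,9}; box has {1,4,5,9} → only 2 remains.
(7,7) = 6: row 7 has {2,4,5,7}; col 7 has {1,3,4,5,7,8,9}; box has {1,3,4,5,7,8,9} → only 6 remains.
(9,6) = 7: row 9 has {1,3,5,8,9}; col 6 has {1,2,3,4,5,6,9}; box has {1,2,4,5,9} → only 7 remains.
(9,7) = 2: row 9 has {1,3,5,7,8,9}; col 7 has {1,3,4,5,6,7,8,9}; box has {1,3,4,5,6,7,8,9} → only 2 remains.
(2,3) = 4: row 2 has {2,3,5,6,9}; col 3 has {1,2,5,6,7,8}; box has {1,3,5,6} → only 4 remains.
(2,4) = 1: row 2 has {2,3,4,5,6,9}; col 4 has {2,5}; box has {2,3,5,6,7,8,9} → only 1 remains.
(3,4) = 4: row 3 has {1,3,5,6,7,8}; col 4 has {1,2,5}; box has {1,2,3,5,6,7,8,9} → only 4 remains.
(4,4) = 9: row 4 has {2,3,4,5,6,7,8}; col 4 has {1,2,4,5}; box has {1,2,3,4,5,6} → only 9 remains.
(5,6) = 8: row 5 has {1,2,5,6}; col 6 has {1,2,3,4,5,6,7,9}; box has {1,2,3,4,5,6,9} → only 8 remains.
(8,4) = 3: row 8 has {1,4,5,6,8,9}; col 4 has {1,2,4,5,9}; box has {1,2,4,5,7,9} → only 3 remains.

3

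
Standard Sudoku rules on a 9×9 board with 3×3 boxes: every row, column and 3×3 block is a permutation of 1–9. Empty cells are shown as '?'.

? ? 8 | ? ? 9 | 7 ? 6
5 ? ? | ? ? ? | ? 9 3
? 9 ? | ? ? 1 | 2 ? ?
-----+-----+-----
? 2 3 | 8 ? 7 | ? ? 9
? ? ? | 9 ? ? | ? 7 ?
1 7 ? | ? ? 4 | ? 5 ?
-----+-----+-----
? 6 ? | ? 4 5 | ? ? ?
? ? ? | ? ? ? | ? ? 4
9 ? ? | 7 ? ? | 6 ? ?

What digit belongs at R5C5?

1

R4C5 = 5 (hidden single in row 4).
R1C4 = 5 (hidden single in row 1).
R3C9 = 5 (hidden single in row 3).
R6C3 = 9 (hidden single in row 6).
R7C7 = 9 (hidden single in row 7).
R8C5 = 9 (hidden single in row 8).
R8C7 = 5 (hidden single in column 7).
R4C8 = 6 (hidden single in column 8).
R4C1 = 4 (sole candidate).
R4C7 = 1 (sole candidate).
R5C5 = 1: in row 5, 1 can only go here (every other open cell in that row sees a 1).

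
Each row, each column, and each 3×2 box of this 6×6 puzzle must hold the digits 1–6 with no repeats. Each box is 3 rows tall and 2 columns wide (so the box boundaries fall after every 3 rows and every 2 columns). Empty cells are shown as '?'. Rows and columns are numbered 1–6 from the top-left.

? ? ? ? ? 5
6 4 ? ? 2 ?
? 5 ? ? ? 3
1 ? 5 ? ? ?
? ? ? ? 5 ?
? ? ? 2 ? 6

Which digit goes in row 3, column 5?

row 2, column 6 = 1: row 2 has {2,4,6}; col 6 has {3,5,6}; box has {2,3,5} → only 1 remains.
row 3, column 1 = 2: row 3 has {3,5}; col 1 has {1,6}; box has {4,5,6} → only 2 remains.
row 6, column 2 = 3: row 6 has {2,6}; col 2 has {4,5}; box has {1} → only 3 remains.
row 1, column 1 = 3: row 1 has {5}; col 1 has {1,2,6}; box has {2,4,5,6} → only 3 remains.
row 1, column 2 = 1: row 1 has {3,5}; col 2 has {3,4,5}; box has {2,3,4,5,6} → only 1 remains.
row 2, column 3 = 3: row 2 has {1,2,4,6}; col 3 has {5}; box has {} → only 3 remains.
row 2, column 4 = 5: row 2 has {1,2,3,4,6}; col 4 has {2}; box has {3} → only 5 remains.
row 5, column 1 = 4: row 5 has {5}; col 1 has {1,2,3,6}; box has {1,3} → only 4 remains.
row 5, column 6 = 2: row 5 has {4,5}; col 6 has {1,3,5,6}; box has {5,6} → only 2 remains.
row 6, column 1 = 5: row 6 has {2,3,6}; col 1 has {1,2,3,4,6}; box has {1,3,4} → only 5 remains.
row 4, column 6 = 4: row 4 has {1,5}; col 6 has {1,2,3,5,6}; box has {2,5,6} → only 4 remains.
row 5, column 2 = 6: row 5 has {2,4,5}; col 2 has {1,3,4,5}; box has {1,3,4,5} → only 6 remains.
row 5, column 3 = 1: row 5 has {2,4,5,6}; col 3 has {3,5}; box has {2,5} → only 1 remains.
row 5, column 4 = 3: row 5 has {1,2,4,5,6}; col 4 has {2,5}; box has {1,2,5} → only 3 remains.
row 6, column 3 = 4: row 6 has {2,3,5,6}; col 3 has {1,3,5}; box has {1,2,3,5} → only 4 remains.
row 6, column 5 = 1: row 6 has {2,3,4,5,6}; col 5 has {2,5}; box has {2,4,5,6} → only 1 remains.
row 3, column 3 = 6: row 3 has {2,3,5}; col 3 has {1,3,4,5}; box has {3,5} → only 6 remains.
row 3, column 5 = 4: row 3 has {2,3,5,6}; col 5 has {1,2,5}; box has {1,2,3,5} → only 4 remains.

4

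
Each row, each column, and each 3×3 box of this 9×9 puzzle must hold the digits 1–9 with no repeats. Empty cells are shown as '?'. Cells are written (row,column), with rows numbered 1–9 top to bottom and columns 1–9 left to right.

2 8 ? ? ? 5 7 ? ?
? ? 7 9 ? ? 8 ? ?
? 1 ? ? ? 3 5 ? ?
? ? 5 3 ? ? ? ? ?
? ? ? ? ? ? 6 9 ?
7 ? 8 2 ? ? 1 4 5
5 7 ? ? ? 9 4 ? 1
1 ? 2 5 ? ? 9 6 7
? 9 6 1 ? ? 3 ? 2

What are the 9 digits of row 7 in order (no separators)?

573629481

(3,8) = 2: row 3 has {1,3,5}; col 8 has {4,6,9}; box has {5,7,8} → only 2 remains.
(4,7) = 2: row 4 has {3,5}; col 7 has {1,3,4,5,6,7,8,9}; box has {1,4,5,6,9} → only 2 remains.
(4,9) = 8: row 4 has {2,3,5}; col 9 has {1,2,5,7}; box has {1,2,4,5,6,9} → only 8 remains.
(5,9) = 3: row 5 has {6,9}; col 9 has {1,2,5,7,8}; box has {1,2,4,5,6,8,9} → only 3 remains.
(6,6) = 6: row 6 has {1,2,4,5,7,8}; col 6 has {3,5,9}; box has {2,3} → only 6 remains.
(7,3) = 3: row 7 has {1,4,5,7,9}; col 3 has {2,5,6,7,8}; box has {1,2,5,6,7,9} → only 3 remains.
(7,8) = 8: row 7 has {1,3,4,5,7,9}; col 8 has {2,4,6,9}; box has {1,2,3,4,6,7,9} → only 8 remains.
(8,2) = 4: row 8 has {1,2,5,6,7,9}; col 2 has {1,7,8,9}; box has {1,2,3,5,6,7,9} → only 4 remains.
(8,6) = 8: row 8 has {1,2,4,5,6,7,9}; col 6 has {3,5,6,9}; box has {1,5,9} → only 8 remains.
(9,1) = 8: row 9 has {1,2,3,6,9}; col 1 has {1,2,5,7}; box has {1,2,3,4,5,6,7,9} → only 8 remains.
(9,8) = 5: row 9 has {1,2,3,6,8,9}; col 8 has {2,4,6,8,9}; box has {1,2,3,4,6,7,8,9} → only 5 remains.
(4,2) = 6: row 4 has {2,3,5,8}; col 2 has {1,4,7,8,9}; box has {5,7,8} → only 6 remains.
(4,8) = 7: row 4 has {2,3,5,6,8}; col 8 has {2,4,5,6,8,9}; box has {1,2,3,4,5,6,8,9} → only 7 remains.
(5,1) = 4: row 5 has {3,6,9}; col 1 has {1,2,5,7,8}; box has {5,6,7,8} → only 4 remains.
(5,2) = 2: row 5 has {3,4,6,9}; col 2 has {1,4,6,7,8,9}; box has {4,5,6,7,8} → only 2 remains.
(5,3) = 1: row 5 has {2,3,4,6,9}; col 3 has {2,3,5,6,7,8}; box has {2,4,5,6,7,8} → only 1 remains.
(5,6) = 7: row 5 has {1,2,3,4,6,9}; col 6 has {3,5,6,8,9}; box has {2,3,6} → only 7 remains.
(6,2) = 3: row 6 has {1,2,4,5,6,7,8}; col 2 has {1,2,4,6,7,8,9}; box has {1,2,4,5,6,7,8} → only 3 remains.
(6,5) = 9: row 6 has {1,2,3,4,5,6,7,8}; col 5 has {}; box has {2,3,6,7} → only 9 remains.
(7,4) = 6: row 7 has {1,3,4,5,7,8,9}; col 4 has {1,2,3,5,9}; box has {1,5,8,9} → only 6 remains.
(7,5) = 2: row 7 has {1,3,4,5,6,7,8,9}; col 5 has {9}; box has {1,5,6,8,9} → only 2 remains.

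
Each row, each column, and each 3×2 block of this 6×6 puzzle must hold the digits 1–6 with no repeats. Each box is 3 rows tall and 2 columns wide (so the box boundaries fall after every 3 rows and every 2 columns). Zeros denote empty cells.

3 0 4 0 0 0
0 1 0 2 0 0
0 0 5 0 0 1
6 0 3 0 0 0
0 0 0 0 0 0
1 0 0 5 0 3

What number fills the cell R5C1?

R2C3 = 6 (sole candidate).
R3C4 = 3 (sole candidate).
R6C3 = 2 (sole candidate).
R1C4 = 1 (sole candidate).
R4C4 = 4 (sole candidate).
R5C3 = 1 (sole candidate).
R5C4 = 6 (sole candidate).
R6C2 = 4 (sole candidate).
R6C5 = 6 (sole candidate).
R2C5 = 3 (hidden single in row 2).
R3C2 = 6 (hidden single in row 3).
R1C6 = 6 (hidden single in row 1).
R4C5 = 1 (hidden single in row 4).
R5C2 = 3 (hidden single in row 5).
Singles propagation stalls; R5C1 is still open with candidates {2,5}.
  Try R5C1 = 5: this forces R2C1=4, R2C6=5; then row 4 has no cell left for 5 — contradiction.
So R5C1 = 2.

2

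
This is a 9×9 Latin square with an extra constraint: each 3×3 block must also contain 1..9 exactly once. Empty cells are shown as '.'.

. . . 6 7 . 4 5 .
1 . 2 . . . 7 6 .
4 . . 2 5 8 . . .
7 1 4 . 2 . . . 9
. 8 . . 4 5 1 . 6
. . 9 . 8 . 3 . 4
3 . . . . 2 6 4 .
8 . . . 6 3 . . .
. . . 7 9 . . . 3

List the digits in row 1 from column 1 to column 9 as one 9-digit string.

938671452

row 1, column 1 = 9: row 1 has {4,5,6,7}; col 1 has {1,3,4,7,8}; box has {1,2,4} → only 9 remains.
row 1, column 2 = 3: row 1 has {4,5,6,7,9}; col 2 has {1,8}; box has {1,2,4,9} → only 3 remains.
row 1, column 3 = 8: row 1 has {3,4,5,6,7,9}; col 3 has {2,4,9}; box has {1,2,3,4,9} → only 8 remains.
row 1, column 6 = 1: row 1 has {3,4,5,6,7,8,9}; col 6 has {2,3,5,8}; box has {2,5,6,7,8} → only 1 remains.
row 1, column 9 = 2: row 1 has {1,3,4,5,6,7,8,9}; col 9 has {3,4,6,9}; box has {4,5,6,7} → only 2 remains.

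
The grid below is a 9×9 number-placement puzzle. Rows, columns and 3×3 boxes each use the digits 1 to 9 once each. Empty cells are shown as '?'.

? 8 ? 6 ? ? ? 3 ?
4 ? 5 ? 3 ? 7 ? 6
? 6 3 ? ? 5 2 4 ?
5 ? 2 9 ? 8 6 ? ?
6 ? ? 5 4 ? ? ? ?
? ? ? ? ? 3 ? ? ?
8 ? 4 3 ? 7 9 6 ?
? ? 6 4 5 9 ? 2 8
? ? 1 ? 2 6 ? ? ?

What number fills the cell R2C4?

2

R7C5 = 1 (sole candidate).
R7C9 = 5 (sole candidate).
R9C4 = 8 (sole candidate).
R9C8 = 7 (sole candidate).
R4C5 = 7 (sole candidate).
R4C8 = 1 (sole candidate).
R6C5 = 6 (sole candidate).
R7C2 = 2 (sole candidate).
R1C5 = 9 (sole candidate).
R1C9 = 1 (sole candidate).
R3C5 = 8 (sole candidate).
R3C9 = 9 (sole candidate).
R1C3 = 7 (sole candidate).
R1C7 = 5 (sole candidate).
R2C8 = 8 (sole candidate).
R3C1 = 1 (sole candidate).
R3C4 = 7 (sole candidate).
R5C8 = 9 (sole candidate).
R6C8 = 5 (sole candidate).
R1C1 = 2 (sole candidate).
R1C6 = 4 (sole candidate).
R2C2 = 9 (sole candidate).
R5C3 = 8 (sole candidate).
R5C7 = 3 (sole candidate).
R6C3 = 9 (sole candidate).
R8C7 = 1 (sole candidate).
R9C7 = 4 (sole candidate).
R9C9 = 3 (sole candidate).
R4C9 = 4 (sole candidate).
R6C1 = 7 (sole candidate).
R6C7 = 8 (sole candidate).
R6C9 = 2 (sole candidate).
R8C1 = 3 (sole candidate).
R8C2 = 7 (sole candidate).
R9C1 = 9 (sole candidate).
R9C2 = 5 (sole candidate).
R4C2 = 3 (sole candidate).
R5C2 = 1 (sole candidate).
R5C6 = 2 (sole candidate).
R5C9 = 7 (sole candidate).
R6C2 = 4 (sole candidate).
R6C4 = 1 (sole candidate).
R2C4 = 2: row 2 has {3,4,5,6,7,8,9}; col 4 has {1,3,4,5,6,7,8,9}; box has {3,4,5,6,7,8,9} → only 2 remains.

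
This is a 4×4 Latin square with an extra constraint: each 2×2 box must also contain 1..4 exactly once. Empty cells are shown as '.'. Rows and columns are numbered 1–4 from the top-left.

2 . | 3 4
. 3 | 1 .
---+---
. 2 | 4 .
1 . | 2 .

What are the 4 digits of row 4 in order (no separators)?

R1C2 = 1: row 1 has {2,3,4}; col 2 has {2,3}; box has {2,3} → only 1 remains.
R2C1 = 4: row 2 has {1,3}; col 1 has {1,2}; box has {1,2,3} → only 4 remains.
R2C4 = 2: row 2 has {1,3,4}; col 4 has {4}; box has {1,3,4} → only 2 remains.
R3C1 = 3: row 3 has {2,4}; col 1 has {1,2,4}; box has {1,2} → only 3 remains.
R3C4 = 1: row 3 has {2,3,4}; col 4 has {2,4}; box has {2,4} → only 1 remains.
R4C2 = 4: row 4 has {1,2}; col 2 has {1,2,3}; box has {1,2,3} → only 4 remains.
R4C4 = 3: row 4 has {1,2,4}; col 4 has {1,2,4}; box has {1,2,4} → only 3 remains.

1423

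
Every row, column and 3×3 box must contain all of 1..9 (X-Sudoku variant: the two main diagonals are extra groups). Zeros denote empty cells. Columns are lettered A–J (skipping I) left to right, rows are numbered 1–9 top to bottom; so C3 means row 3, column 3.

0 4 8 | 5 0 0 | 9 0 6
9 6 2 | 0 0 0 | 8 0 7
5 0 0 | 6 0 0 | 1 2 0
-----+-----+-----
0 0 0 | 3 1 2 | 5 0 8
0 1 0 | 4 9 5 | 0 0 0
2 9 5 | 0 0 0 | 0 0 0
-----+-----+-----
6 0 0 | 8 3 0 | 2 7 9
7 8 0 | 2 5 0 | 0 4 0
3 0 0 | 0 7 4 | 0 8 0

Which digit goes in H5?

A1 = 1: row 1 has {4,5,6,8,9}; col 1 has {2,3,5,6,7,9}; box has {2,4,5,6,8,9}; main diagonal has {2,3,4,6,9} → only 1 remains.
E1 = 2: row 1 has {1,4,5,6,8,9}; col 5 has {1,3,5,7,9}; box has {5,6} → only 2 remains.
H1 = 3: row 1 has {1,2,4,5,6,8,9}; col 8 has {2,4,7,8}; box has {1,2,6,7,8,9} → only 3 remains.
D2 = 1: row 2 has {2,6,7,8,9}; col 4 has {2,3,4,5,6,8}; box has {2,5,6} → only 1 remains.
E2 = 4: row 2 has {1,2,6,7,8,9}; col 5 has {1,2,3,5,7,9}; box has {1,2,5,6} → only 4 remains.
F2 = 3: row 2 has {1,2,4,6,7,8,9}; col 6 has {2,4,5}; box has {1,2,4,5,6} → only 3 remains.
H2 = 5: row 2 has {1,2,3,4,6,7,8,9}; col 8 has {2,3,4,7,8}; box has {1,2,3,6,7,8,9}; anti-diagonal has {1,2,3,6,8,9} → only 5 remains.
C3 = 7: row 3 has {1,2,5,6}; col 3 has {2,5,8}; box has {1,2,4,5,6,8,9}; main diagonal has {1,2,3,4,6,9} → only 7 remains.
E3 = 8: row 3 has {1,2,5,6,7}; col 5 has {1,2,3,4,5,7,9}; box has {1,2,3,4,5,6} → only 8 remains.
F3 = 9: row 3 has {1,2,5,6,7,8}; col 6 has {2,3,4,5}; box has {1,2,3,4,5,6,8} → only 9 remains.
J3 = 4: row 3 has {1,2,5,6,7,8,9}; col 9 has {6,7,8,9}; box has {1,2,3,5,6,7,8,9} → only 4 remains.
A4 = 4: row 4 has {1,2,3,5,8}; col 1 has {1,2,3,5,6,7,9}; box has {1,2,5,9} → only 4 remains.
B4 = 7: row 4 has {1,2,3,4,5,8}; col 2 has {1,4,6,8,9}; box has {1,2,4,5,9} → only 7 remains.
C4 = 6: row 4 has {1,2,3,4,5,7,8}; col 3 has {2,5,7,8}; box has {1,2,4,5,7,9} → only 6 remains.
H4 = 9: row 4 has {1,2,3,4,5,6,7,8}; col 8 has {2,3,4,5,7,8}; box has {5,8} → only 9 remains.
A5 = 8: row 5 has {1,4,5,9}; col 1 has {1,2,3,4,5,6,7,9}; box has {1,2,4,5,6,7,9} → only 8 remains.
C5 = 3: row 5 has {1,4,5,8,9}; col 3 has {2,5,6,7,8}; box has {1,2,4,5,6,7,8,9} → only 3 remains.
H5 = 6: row 5 has {1,3,4,5,8,9}; col 8 has {2,3,4,5,7,8,9}; box has {5,8,9} → only 6 remains.

6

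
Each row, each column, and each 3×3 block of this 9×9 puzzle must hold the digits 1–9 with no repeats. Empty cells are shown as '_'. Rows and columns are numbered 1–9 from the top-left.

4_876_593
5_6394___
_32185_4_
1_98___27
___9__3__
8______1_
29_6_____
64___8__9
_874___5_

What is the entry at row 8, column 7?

row 1, column 2 = 1 (sole candidate).
row 1, column 6 = 2 (sole candidate).
row 2, column 2 = 7 (sole candidate).
row 2, column 8 = 8 (sole candidate).
row 3, column 1 = 9 (sole candidate).
row 3, column 9 = 6 (sole candidate).
row 5, column 1 = 7 (sole candidate).
row 5, column 8 = 6 (sole candidate).
row 9, column 1 = 3 (sole candidate).
row 3, column 7 = 7 (sole candidate).
row 4, column 7 = 4 (sole candidate).
row 5, column 6 = 1 (sole candidate).
row 6, column 7 = 9 (sole candidate).
row 6, column 9 = 5 (sole candidate).
row 9, column 6 = 9 (sole candidate).
row 5, column 9 = 8 (sole candidate).
row 6, column 4 = 2 (sole candidate).
row 8, column 4 = 5 (sole candidate).
row 6, column 2 = 6 (sole candidate).
row 8, column 3 = 1 (sole candidate).
row 8, column 7 = 2: row 8 has {1,4,5,6,8,9}; col 7 has {3,4,5,7,9}; box has {5,9} → only 2 remains.

2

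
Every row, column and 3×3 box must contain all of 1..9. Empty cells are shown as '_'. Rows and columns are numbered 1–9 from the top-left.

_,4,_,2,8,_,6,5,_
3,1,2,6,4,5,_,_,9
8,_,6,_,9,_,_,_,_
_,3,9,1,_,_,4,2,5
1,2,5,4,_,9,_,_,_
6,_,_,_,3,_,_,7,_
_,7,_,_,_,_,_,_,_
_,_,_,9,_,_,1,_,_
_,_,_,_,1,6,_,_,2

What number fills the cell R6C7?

R1C3 = 7: row 1 has {2,4,5,6,8}; col 3 has {2,5,6,9}; box has {1,2,3,4,6,8} → only 7 remains.
R2C8 = 8: row 2 has {1,2,3,4,5,6,9}; col 8 has {2,5,7}; box has {5,6,9} → only 8 remains.
R3C2 = 5: row 3 has {6,8,9}; col 2 has {1,2,3,4,7}; box has {1,2,3,4,6,7,8} → only 5 remains.
R4C1 = 7: row 4 has {1,2,3,4,5,9}; col 1 has {1,3,6,8}; box has {1,2,3,5,6,9} → only 7 remains.
R4C5 = 6: row 4 has {1,2,3,4,5,7,9}; col 5 has {1,3,4,8,9}; box has {1,3,4,9} → only 6 remains.
R4C6 = 8: row 4 has {1,2,3,4,5,6,7,9}; col 6 has {5,6,9}; box has {1,3,4,6,9} → only 8 remains.
R5C5 = 7: row 5 has {1,2,4,5,9}; col 5 has {1,3,4,6,8,9}; box has {1,3,4,6,8,9} → only 7 remains.
R6C2 = 8: row 6 has {3,6,7}; col 2 has {1,2,3,4,5,7}; box has {1,2,3,5,6,7,9} → only 8 remains.
R6C3 = 4: row 6 has {3,6,7,8}; col 3 has {2,5,6,7,9}; box has {1,2,3,5,6,7,8,9} → only 4 remains.
R6C4 = 5: row 6 has {3,4,6,7,8}; col 4 has {1,2,4,6,9}; box has {1,3,4,6,7,8,9} → only 5 remains.
R6C6 = 2: row 6 has {3,4,5,6,7,8}; col 6 has {5,6,8,9}; box has {1,3,4,5,6,7,8,9} → only 2 remains.
R6C7 = 9: row 6 has {2,3,4,5,6,7,8}; col 7 has {1,4,6}; box has {2,4,5,7} → only 9 remains.

9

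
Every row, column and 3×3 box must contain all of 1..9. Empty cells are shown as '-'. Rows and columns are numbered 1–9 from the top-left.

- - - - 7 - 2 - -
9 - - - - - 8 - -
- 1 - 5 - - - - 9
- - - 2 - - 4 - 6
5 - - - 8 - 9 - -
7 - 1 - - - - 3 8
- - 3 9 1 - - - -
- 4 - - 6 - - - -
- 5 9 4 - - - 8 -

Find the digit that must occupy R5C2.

R4C3 = 8: row 4 has {2,4,6}; col 3 has {1,3,9}; box has {1,5,7} → only 8 remains.
R6C4 = 6: row 6 has {1,3,7,8}; col 4 has {2,4,5,9}; box has {2,8} → only 6 remains.
R6C7 = 5: row 6 has {1,3,6,7,8}; col 7 has {2,4,8,9}; box has {3,4,6,8,9} → only 5 remains.
R4C1 = 3: row 4 has {2,4,6,8}; col 1 has {5,7,9}; box has {1,5,7,8} → only 3 remains.
R4C2 = 9: row 4 has {2,3,4,6,8}; col 2 has {1,4,5}; box has {1,3,5,7,8} → only 9 remains.
R4C5 = 5: row 4 has {2,3,4,6,8,9}; col 5 has {1,6,7,8}; box has {2,6,8} → only 5 remains.
R6C2 = 2: row 6 has {1,3,5,6,7,8}; col 2 has {1,4,5,9}; box has {1,3,5,7,8,9} → only 2 remains.
R5C2 = 6: row 5 has {5,8,9}; col 2 has {1,2,4,5,9}; box has {1,2,3,5,7,8,9} → only 6 remains.

6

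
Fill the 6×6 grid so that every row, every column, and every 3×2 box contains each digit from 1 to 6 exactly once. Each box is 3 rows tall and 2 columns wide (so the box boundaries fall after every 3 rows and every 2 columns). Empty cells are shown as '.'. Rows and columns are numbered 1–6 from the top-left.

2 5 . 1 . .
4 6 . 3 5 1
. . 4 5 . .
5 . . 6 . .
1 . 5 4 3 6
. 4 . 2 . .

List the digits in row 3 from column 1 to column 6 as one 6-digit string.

R1C3 = 6 (sole candidate).
R1C5 = 4 (sole candidate).
R1C6 = 3 (sole candidate).
R2C3 = 2 (sole candidate).
R3C1 = 3: row 3 has {4,5}; col 1 has {1,2,4,5}; box has {2,4,5,6} → only 3 remains.
R3C2 = 1: row 3 has {3,4,5}; col 2 has {4,5,6}; box has {2,3,4,5,6} → only 1 remains.
R3C6 = 2: row 3 has {1,3,4,5}; col 6 has {1,3,6}; box has {1,3,4,5} → only 2 remains.
R4C6 = 4 (sole candidate).
R5C2 = 2 (sole candidate).
R6C1 = 6 (sole candidate).
R6C5 = 1 (sole candidate).
R6C6 = 5 (sole candidate).
R3C5 = 6: row 3 has {1,2,3,4,5}; col 5 has {1,3,4,5}; box has {1,2,3,4,5} → only 6 remains.

314562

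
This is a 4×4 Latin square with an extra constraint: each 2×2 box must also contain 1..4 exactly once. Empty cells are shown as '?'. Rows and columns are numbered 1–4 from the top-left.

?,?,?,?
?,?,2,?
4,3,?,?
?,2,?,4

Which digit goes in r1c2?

r3c3 = 1: row 3 has {3,4}; col 3 has {2}; box has {4} → only 1 remains.
r3c4 = 2: row 3 has {1,3,4}; col 4 has {4}; box has {1,4} → only 2 remains.
r4c1 = 1: row 4 has {2,4}; col 1 has {4}; box has {2,3,4} → only 1 remains.
r4c3 = 3: row 4 has {1,2,4}; col 3 has {1,2}; box has {1,2,4} → only 3 remains.
r1c3 = 4: row 1 has {}; col 3 has {1,2,3}; box has {2} → only 4 remains.
r2c1 = 3: row 2 has {2}; col 1 has {1,4}; box has {} → only 3 remains.
r2c4 = 1: row 2 has {2,3}; col 4 has {2,4}; box has {2,4} → only 1 remains.
r1c1 = 2: row 1 has {4}; col 1 has {1,3,4}; box has {3} → only 2 remains.
r1c2 = 1: row 1 has {2,4}; col 2 has {2,3}; box has {2,3} → only 1 remains.

1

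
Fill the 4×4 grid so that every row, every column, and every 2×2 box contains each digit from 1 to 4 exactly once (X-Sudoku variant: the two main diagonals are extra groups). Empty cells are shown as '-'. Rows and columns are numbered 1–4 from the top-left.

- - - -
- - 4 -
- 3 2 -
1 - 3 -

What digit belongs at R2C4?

3

R1C3 = 1: row 1 has {}; col 3 has {2,3,4}; box has {4} → only 1 remains.
R1C4 = 2: row 1 has {1}; col 4 has {}; box has {1,4}; anti-diagonal has {1,3,4} → only 2 remains.
R2C2 = 1: row 2 has {4}; col 2 has {3}; box has {}; main diagonal has {2} → only 1 remains.
R2C4 = 3: row 2 has {1,4}; col 4 has {2}; box has {1,2,4} → only 3 remains.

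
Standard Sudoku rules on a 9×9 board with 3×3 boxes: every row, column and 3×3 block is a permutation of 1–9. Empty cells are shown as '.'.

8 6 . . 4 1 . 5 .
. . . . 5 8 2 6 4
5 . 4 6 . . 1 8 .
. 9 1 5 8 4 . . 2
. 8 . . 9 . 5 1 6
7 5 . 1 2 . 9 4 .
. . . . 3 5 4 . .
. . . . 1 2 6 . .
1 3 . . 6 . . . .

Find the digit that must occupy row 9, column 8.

row 3, column 5 = 7: row 3 has {1,4,5,6,8}; col 5 has {1,2,3,4,5,6,8,9}; box has {1,4,5,6,8} → only 7 remains.
row 3, column 2 = 2: row 3 has {1,4,5,6,7,8}; col 2 has {3,5,6,8,9}; box has {4,5,6,8} → only 2 remains.
row 7, column 2 = 7: row 7 has {3,4,5}; col 2 has {2,3,5,6,8,9}; box has {1,3} → only 7 remains.
row 8, column 2 = 4: row 8 has {1,2,6}; col 2 has {2,3,5,6,7,8,9}; box has {1,3,7} → only 4 remains.
row 2, column 2 = 1: row 2 has {2,4,5,6,8}; col 2 has {2,3,4,5,6,7,8,9}; box has {2,4,5,6,8} → only 1 remains.
row 8, column 1 = 9: row 8 has {1,2,4,6}; col 1 has {1,5,7,8}; box has {1,3,4,7} → only 9 remains.
row 2, column 1 = 3: row 2 has {1,2,4,5,6,8}; col 1 has {1,5,7,8,9}; box has {1,2,4,5,6,8} → only 3 remains.
row 2, column 4 = 9: row 2 has {1,2,3,4,5,6,8}; col 4 has {1,5,6}; box has {1,4,5,6,7,8} → only 9 remains.
row 3, column 6 = 3: row 3 has {1,2,4,5,6,7,8}; col 6 has {1,2,4,5,8}; box has {1,4,5,6,7,8,9} → only 3 remains.
row 3, column 9 = 9: row 3 has {1,2,3,4,5,6,7,8}; col 9 has {2,4,6}; box has {1,2,4,5,6,8} → only 9 remains.
row 4, column 1 = 6: row 4 has {1,2,4,5,8,9}; col 1 has {1,3,5,7,8,9}; box has {1,5,7,8,9} → only 6 remains.
row 5, column 6 = 7: row 5 has {1,5,6,8,9}; col 6 has {1,2,3,4,5,8}; box has {1,2,4,5,8,9} → only 7 remains.
row 6, column 3 = 3: row 6 has {1,2,4,5,7,9}; col 3 has {1,4}; box has {1,5,6,7,8,9} → only 3 remains.
row 6, column 6 = 6: row 6 has {1,2,3,4,5,7,9}; col 6 has {1,2,3,4,5,7,8}; box has {1,2,4,5,7,8,9} → only 6 remains.
row 6, column 9 = 8: row 6 has {1,2,3,4,5,6,7,9}; col 9 has {2,4,6,9}; box has {1,2,4,5,6,9} → only 8 remains.
row 7, column 1 = 2: row 7 has {3,4,5,7}; col 1 has {1,3,5,6,7,8,9}; box has {1,3,4,7,9} → only 2 remains.
row 7, column 4 = 8: row 7 has {2,3,4,5,7}; col 4 has {1,5,6,9}; box has {1,2,3,5,6} → only 8 remains.
row 7, column 8 = 9: row 7 has {2,3,4,5,7,8}; col 8 has {1,4,5,6,8}; box has {4,6} → only 9 remains.
row 7, column 9 = 1: row 7 has {2,3,4,5,7,8,9}; col 9 has {2,4,6,8,9}; box has {4,6,9} → only 1 remains.
row 8, column 4 = 7: row 8 has {1,2,4,6,9}; col 4 has {1,5,6,8,9}; box has {1,2,3,5,6,8} → only 7 remains.
row 8, column 8 = 3: row 8 has {1,2,4,6,7,9}; col 8 has {1,4,5,6,8,9}; box has {1,4,6,9} → only 3 remains.
row 8, column 9 = 5: row 8 has {1,2,3,4,6,7,9}; col 9 has {1,2,4,6,8,9}; box has {1,3,4,6,9} → only 5 remains.
row 9, column 4 = 4: row 9 has {1,3,6}; col 4 has {1,5,6,7,8,9}; box has {1,2,3,5,6,7,8} → only 4 remains.
row 9, column 6 = 9: row 9 has {1,3,4,6}; col 6 has {1,2,3,4,5,6,7,8}; box has {1,2,3,4,5,6,7,8} → only 9 remains.
row 9, column 9 = 7: row 9 has {1,3,4,6,9}; col 9 has {1,2,4,5,6,8,9}; box has {1,3,4,5,6,9} → only 7 remains.
row 1, column 4 = 2: row 1 has {1,4,5,6,8}; col 4 has {1,4,5,6,7,8,9}; box has {1,3,4,5,6,7,8,9} → only 2 remains.
row 1, column 9 = 3: row 1 has {1,2,4,5,6,8}; col 9 has {1,2,4,5,6,7,8,9}; box has {1,2,4,5,6,8,9} → only 3 remains.
row 2, column 3 = 7: row 2 has {1,2,3,4,5,6,8,9}; col 3 has {1,3,4}; box has {1,2,3,4,5,6,8} → only 7 remains.
row 4, column 8 = 7: row 4 has {1,2,4,5,6,8,9}; col 8 has {1,3,4,5,6,8,9}; box has {1,2,4,5,6,8,9} → only 7 remains.
row 5, column 1 = 4: row 5 has {1,5,6,7,8,9}; col 1 has {1,2,3,5,6,7,8,9}; box has {1,3,5,6,7,8,9} → only 4 remains.
row 5, column 3 = 2: row 5 has {1,4,5,6,7,8,9}; col 3 has {1,3,4,7}; box has {1,3,4,5,6,7,8,9} → only 2 remains.
row 5, column 4 = 3: row 5 has {1,2,4,5,6,7,8,9}; col 4 has {1,2,4,5,6,7,8,9}; box has {1,2,4,5,6,7,8,9} → only 3 remains.
row 7, column 3 = 6: row 7 has {1,2,3,4,5,7,8,9}; col 3 has {1,2,3,4,7}; box has {1,2,3,4,7,9} → only 6 remains.
row 8, column 3 = 8: row 8 has {1,2,3,4,5,6,7,9}; col 3 has {1,2,3,4,6,7}; box has {1,2,3,4,6,7,9} → only 8 remains.
row 9, column 3 = 5: row 9 has {1,3,4,6,7,9}; col 3 has {1,2,3,4,6,7,8}; box has {1,2,3,4,6,7,8,9} → only 5 remains.
row 9, column 7 = 8: row 9 has {1,3,4,5,6,7,9}; col 7 has {1,2,4,5,6,9}; box has {1,3,4,5,6,7,9} → only 8 remains.
row 9, column 8 = 2: row 9 has {1,3,4,5,6,7,8,9}; col 8 has {1,3,4,5,6,7,8,9}; box has {1,3,4,5,6,7,8,9} → only 2 remains.

2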